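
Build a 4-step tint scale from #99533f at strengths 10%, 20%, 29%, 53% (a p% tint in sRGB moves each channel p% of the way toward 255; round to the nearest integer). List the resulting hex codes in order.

#a36452, #ad7565, #b78577, #cfaea5

#99533f is rgb(153, 83, 63).
10%: (153 + 10.2 = 163.2→163, 83 + 17.2 = 100.2→100, 63 + 19.2 = 82.2→82) → #a36452
20%: (153 + 20.4 = 173.4→173, 83 + 34.4 = 117.4→117, 63 + 38.4 = 101.4→101) → #ad7565
29%: (153 + 29.58 = 182.58→183, 83 + 49.88 = 132.88→133, 63 + 55.68 = 118.68→119) → #b78577
53%: (153 + 54.06 = 207.06→207, 83 + 91.16 = 174.16→174, 63 + 101.76 = 164.76→165) → #cfaea5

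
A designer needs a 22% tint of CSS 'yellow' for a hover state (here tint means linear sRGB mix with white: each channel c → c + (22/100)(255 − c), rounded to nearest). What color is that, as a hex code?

#ffff38

CSS yellow is rgb(255, 255, 0).
A 22% tint moves each channel 22% toward 255:
  R: 255 + 0.22×(255−255) = 255 + 0 = 255 → 255
  G: 255 + 0 = 255 → 255
  B: 0 + 56.1 = 56.1 → 56
rgb(255, 255, 56) = #ffff38.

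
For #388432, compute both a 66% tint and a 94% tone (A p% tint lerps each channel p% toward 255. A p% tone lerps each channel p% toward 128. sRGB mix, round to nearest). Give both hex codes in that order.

#388432 is rgb(56, 132, 50).
66% tint:
  R: 56 + 131.34 = 187.34 → 187
  G: 132 + 81.18 = 213.18 → 213
  B: 50 + 0.66×(255−50) = 50 + 135.3 = 185.3 → 185
  → #bbd5b9
94% tone:
  R: 56 + 0.94×(128−56) = 56 + 67.68 = 123.68 → 124
  G: 132 − 3.76 = 128.24 → 128
  B: 50 + 73.32 = 123.32 → 123
  → #7c807b

#bbd5b9, #7c807b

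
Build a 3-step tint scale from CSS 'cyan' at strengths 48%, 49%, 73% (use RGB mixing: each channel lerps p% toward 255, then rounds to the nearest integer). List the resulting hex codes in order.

CSS cyan is rgb(0, 255, 255).
48%: (0 + 122.4 = 122.4→122, 255→255, 255→255) → #7AFFFF
49%: (0 + 124.95 = 124.95→125, 255→255, 255→255) → #7DFFFF
73%: (0 + 186.15 = 186.15→186, 255→255, 255→255) → #BAFFFF

#7AFFFF, #7DFFFF, #BAFFFF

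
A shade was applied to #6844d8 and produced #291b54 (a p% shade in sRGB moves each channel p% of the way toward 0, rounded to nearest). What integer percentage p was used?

61%

#6844d8 is rgb(104, 68, 216); #291b54 is rgb(41, 27, 84).
On the B channel (widest range): 84 ≈ 216 + (p/100)(0 − 216), so p ≈ 100×(84 − 216)/(0 − 216) = -13200/-216 = 61.11.
p = 61 reproduces all three channels after rounding.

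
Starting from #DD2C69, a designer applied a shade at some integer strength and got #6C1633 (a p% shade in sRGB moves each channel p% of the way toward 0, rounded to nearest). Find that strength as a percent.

51%

#DD2C69 is rgb(221, 44, 105); #6C1633 is rgb(108, 22, 51).
On the R channel (widest range): 108 ≈ 221 + (p/100)(0 − 221), so p ≈ 100×(108 − 221)/(0 − 221) = -11300/-221 = 51.13.
p = 51 reproduces all three channels after rounding.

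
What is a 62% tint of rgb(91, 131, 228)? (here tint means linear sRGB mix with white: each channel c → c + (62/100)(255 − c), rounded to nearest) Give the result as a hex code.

#c1d0f5

Lerp each channel 62% toward 255:
  R: 91 + 101.68 = 192.68 → 193
  G: 131 + 0.62×(255−131) = 131 + 76.88 = 207.88 → 208
  B: 228 + 16.74 = 244.74 → 245
rgb(193, 208, 245) = #c1d0f5.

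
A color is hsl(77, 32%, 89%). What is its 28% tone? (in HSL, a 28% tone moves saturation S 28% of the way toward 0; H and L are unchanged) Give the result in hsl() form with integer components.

hsl(77, 23%, 89%)

S moves 28% from 32 toward 0: 32 − 8.96 = 23.04 → 23.
H and L are unchanged.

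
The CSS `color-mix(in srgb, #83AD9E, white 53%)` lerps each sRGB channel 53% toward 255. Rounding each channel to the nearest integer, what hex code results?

#83AD9E is rgb(131, 173, 158).
Per channel, c → c + 0.53(255 − c):
  R: 131 + 65.72 = 196.72 → 197
  G: 173 + 43.46 = 216.46 → 216
  B: 158 + 51.41 = 209.41 → 209
rgb(197, 216, 209) = #C5D8D1.

#C5D8D1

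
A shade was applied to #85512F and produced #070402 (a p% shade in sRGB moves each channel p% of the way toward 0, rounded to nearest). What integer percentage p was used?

95%

#85512F is rgb(133, 81, 47); #070402 is rgb(7, 4, 2).
On the R channel (widest range): 7 ≈ 133 + (p/100)(0 − 133), so p ≈ 100×(7 − 133)/(0 − 133) = -12600/-133 = 94.74.
p = 95 reproduces all three channels after rounding.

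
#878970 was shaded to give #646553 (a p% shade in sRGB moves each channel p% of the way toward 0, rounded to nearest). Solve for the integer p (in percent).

#878970 is rgb(135, 137, 112); #646553 is rgb(100, 101, 83).
On the G channel (widest range): 101 ≈ 137 + (p/100)(0 − 137), so p ≈ 100×(101 − 137)/(0 − 137) = -3600/-137 = 26.28.
p = 26 reproduces all three channels after rounding.

26%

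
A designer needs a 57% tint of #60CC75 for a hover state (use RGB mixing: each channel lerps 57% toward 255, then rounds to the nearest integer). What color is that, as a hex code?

#BBE9C4

#60CC75 is rgb(96, 204, 117).
Per channel, c → c + 0.57(255 − c):
  R: 96 + 0.57×(255−96) = 96 + 90.63 = 186.63 → 187
  G: 204 + 0.57×(255−204) = 204 + 29.07 = 233.07 → 233
  B: 117 + 0.57×(255−117) = 117 + 78.66 = 195.66 → 196
rgb(187, 233, 196) = #BBE9C4.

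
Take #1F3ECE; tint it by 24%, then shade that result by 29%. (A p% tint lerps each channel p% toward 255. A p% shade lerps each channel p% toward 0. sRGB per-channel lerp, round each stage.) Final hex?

#3C4D9B

#1F3ECE is rgb(31, 62, 206).
Per channel, c → c + 0.24(255 − c):
  R: 31 + 53.76 = 84.76 → 85
  G: 62 + 0.24×(255−62) = 62 + 46.32 = 108.32 → 108
  B: 206 + 11.76 = 217.76 → 218
After the tint: rgb(85, 108, 218) = #556CDA.
Per channel, c → c + 0.29(0 − c):
  R: 85 + 0.29×(0−85) = 85 − 24.65 = 60.35 → 60
  G: 108 + 0.29×(0−108) = 108 − 31.32 = 76.68 → 77
  B: 218 − 63.22 = 154.78 → 155
rgb(60, 77, 155) = #3C4D9B.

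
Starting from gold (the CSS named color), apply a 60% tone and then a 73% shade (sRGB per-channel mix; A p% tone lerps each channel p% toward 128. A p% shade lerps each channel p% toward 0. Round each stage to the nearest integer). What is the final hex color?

CSS gold is rgb(255, 215, 0).
Lerp each channel 60% toward 128:
  R: 255 + 0.6×(128−255) = 255 − 76.2 = 178.8 → 179
  G: 215 − 52.2 = 162.8 → 163
  B: 0 + 0.6×(128−0) = 0 + 76.8 = 76.8 → 77
After the tone: rgb(179, 163, 77) = #b3a34d.
Lerp each channel 73% toward 0:
  R: 179 − 130.67 = 48.33 → 48
  G: 163 + 0.73×(0−163) = 163 − 118.99 = 44.01 → 44
  B: 77 + 0.73×(0−77) = 77 − 56.21 = 20.79 → 21
rgb(48, 44, 21) = #302c15.

#302c15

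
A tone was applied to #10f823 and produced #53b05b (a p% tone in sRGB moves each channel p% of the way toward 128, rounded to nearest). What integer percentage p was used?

#10f823 is rgb(16, 248, 35); #53b05b is rgb(83, 176, 91).
On the G channel (widest range): 176 ≈ 248 + (p/100)(128 − 248), so p ≈ 100×(176 − 248)/(128 − 248) = -7200/-120 = 60.00.
p = 60 reproduces all three channels after rounding.

60%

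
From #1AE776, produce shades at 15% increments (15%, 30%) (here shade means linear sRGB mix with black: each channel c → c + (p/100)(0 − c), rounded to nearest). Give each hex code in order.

#1AE776 is rgb(26, 231, 118).
15%: (26 − 3.9 = 22.1→22, 231 − 34.65 = 196.35→196, 118 − 17.7 = 100.3→100) → #16C464
30%: (26 − 7.8 = 18.2→18, 231 − 69.3 = 161.7→162, 118 − 35.4 = 82.6→83) → #12A253

#16C464, #12A253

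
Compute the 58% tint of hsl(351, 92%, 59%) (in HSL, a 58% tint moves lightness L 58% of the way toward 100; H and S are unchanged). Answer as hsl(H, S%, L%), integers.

L moves 58% from 59 toward 100: 59 + 23.78 = 82.78 → 83.
H and S are unchanged.

hsl(351, 92%, 83%)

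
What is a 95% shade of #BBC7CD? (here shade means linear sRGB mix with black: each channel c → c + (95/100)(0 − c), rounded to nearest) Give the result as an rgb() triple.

rgb(9, 10, 10)

#BBC7CD is rgb(187, 199, 205).
Per channel, c → c + 0.95(0 − c):
  R: 187 + 0.95×(0−187) = 187 − 177.65 = 9.35 → 9
  G: 199 − 189.05 = 9.95 → 10
  B: 205 + 0.95×(0−205) = 205 − 194.75 = 10.25 → 10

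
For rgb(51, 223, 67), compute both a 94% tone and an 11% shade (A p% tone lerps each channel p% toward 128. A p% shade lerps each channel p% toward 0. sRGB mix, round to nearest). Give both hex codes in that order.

#7B867C, #2DC63C

94% tone:
  R: 51 + 72.38 = 123.38 → 123
  G: 223 − 89.3 = 133.7 → 134
  B: 67 + 0.94×(128−67) = 67 + 57.34 = 124.34 → 124
  → #7B867C
11% shade:
  R: 51 − 5.61 = 45.39 → 45
  G: 223 − 24.53 = 198.47 → 198
  B: 67 + 0.11×(0−67) = 67 − 7.37 = 59.63 → 60
  → #2DC63C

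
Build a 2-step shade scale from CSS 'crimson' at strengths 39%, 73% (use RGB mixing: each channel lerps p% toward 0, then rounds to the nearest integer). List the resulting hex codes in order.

CSS crimson is rgb(220, 20, 60).
39%: (220 − 85.8 = 134.2→134, 20 − 7.8 = 12.2→12, 60 − 23.4 = 36.6→37) → #860c25
73%: (220 − 160.6 = 59.4→59, 20 − 14.6 = 5.4→5, 60 − 43.8 = 16.2→16) → #3b0510

#860c25, #3b0510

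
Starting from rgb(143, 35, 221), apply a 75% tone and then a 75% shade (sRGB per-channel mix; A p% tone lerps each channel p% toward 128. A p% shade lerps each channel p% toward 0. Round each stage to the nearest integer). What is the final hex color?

Lerp each channel 75% toward 128:
  R: 143 + 0.75×(128−143) = 143 − 11.25 = 131.75 → 132
  G: 35 + 0.75×(128−35) = 35 + 69.75 = 104.75 → 105
  B: 221 + 0.75×(128−221) = 221 − 69.75 = 151.25 → 151
After the tone: rgb(132, 105, 151) = #846997.
A 75% shade moves each channel 75% toward 0:
  R: 132 + 0.75×(0−132) = 132 − 99 = 33 → 33
  G: 105 − 78.75 = 26.25 → 26
  B: 151 + 0.75×(0−151) = 151 − 113.25 = 37.75 → 38
rgb(33, 26, 38) = #211A26.

#211A26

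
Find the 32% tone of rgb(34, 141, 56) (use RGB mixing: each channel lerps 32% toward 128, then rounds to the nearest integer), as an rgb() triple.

rgb(64, 137, 79)

Lerp each channel 32% toward 128:
  R: 34 + 0.32×(128−34) = 34 + 30.08 = 64.08 → 64
  G: 141 − 4.16 = 136.84 → 137
  B: 56 + 0.32×(128−56) = 56 + 23.04 = 79.04 → 79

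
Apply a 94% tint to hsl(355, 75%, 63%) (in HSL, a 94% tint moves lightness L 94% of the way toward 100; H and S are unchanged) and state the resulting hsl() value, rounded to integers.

hsl(355, 75%, 98%)

L moves 94% from 63 toward 100: 63 + 34.78 = 97.78 → 98.
H and S are unchanged.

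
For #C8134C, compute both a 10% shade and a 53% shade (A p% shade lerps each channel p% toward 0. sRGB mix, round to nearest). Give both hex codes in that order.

#C8134C is rgb(200, 19, 76).
10% shade:
  R: 200 − 20 = 180 → 180
  G: 19 − 1.9 = 17.1 → 17
  B: 76 + 0.1×(0−76) = 76 − 7.6 = 68.4 → 68
  → #B41144
53% shade:
  R: 200 + 0.53×(0−200) = 200 − 106 = 94 → 94
  G: 19 + 0.53×(0−19) = 19 − 10.07 = 8.93 → 9
  B: 76 − 40.28 = 35.72 → 36
  → #5E0924

#B41144, #5E0924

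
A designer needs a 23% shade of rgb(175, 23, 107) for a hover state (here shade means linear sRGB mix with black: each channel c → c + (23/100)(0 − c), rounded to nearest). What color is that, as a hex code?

#871252

A 23% shade moves each channel 23% toward 0:
  R: 175 + 0.23×(0−175) = 175 − 40.25 = 134.75 → 135
  G: 23 − 5.29 = 17.71 → 18
  B: 107 − 24.61 = 82.39 → 82
rgb(135, 18, 82) = #871252.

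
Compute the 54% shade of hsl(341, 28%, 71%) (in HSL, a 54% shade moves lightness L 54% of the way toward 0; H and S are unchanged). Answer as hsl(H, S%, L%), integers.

L moves 54% from 71 toward 0: 71 − 38.34 = 32.66 → 33.
H and S are unchanged.

hsl(341, 28%, 33%)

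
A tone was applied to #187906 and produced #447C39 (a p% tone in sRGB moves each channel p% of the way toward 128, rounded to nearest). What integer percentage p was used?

#187906 is rgb(24, 121, 6); #447C39 is rgb(68, 124, 57).
On the B channel (widest range): 57 ≈ 6 + (p/100)(128 − 6), so p ≈ 100×(57 − 6)/(128 − 6) = 5100/122 = 41.80.
p = 42 reproduces all three channels after rounding.

42%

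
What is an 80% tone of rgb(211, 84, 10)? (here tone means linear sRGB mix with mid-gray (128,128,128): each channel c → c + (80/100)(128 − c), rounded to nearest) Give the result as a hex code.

#917768

An 80% tone moves each channel 80% toward 128:
  R: 211 + 0.8×(128−211) = 211 − 66.4 = 144.6 → 145
  G: 84 + 35.2 = 119.2 → 119
  B: 10 + 0.8×(128−10) = 10 + 94.4 = 104.4 → 104
rgb(145, 119, 104) = #917768.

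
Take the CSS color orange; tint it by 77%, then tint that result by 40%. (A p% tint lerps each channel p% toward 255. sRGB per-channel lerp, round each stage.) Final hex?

CSS orange is rgb(255, 165, 0).
A 77% tint moves each channel 77% toward 255:
  R: 255 + 0.77×(255−255) = 255 + 0 = 255 → 255
  G: 165 + 69.3 = 234.3 → 234
  B: 0 + 196.35 = 196.35 → 196
After the tint: rgb(255, 234, 196) = #FFEAC4.
A 40% tint moves each channel 40% toward 255:
  R: 255 + 0.4×(255−255) = 255 + 0 = 255 → 255
  G: 234 + 0.4×(255−234) = 234 + 8.4 = 242.4 → 242
  B: 196 + 23.6 = 219.6 → 220
rgb(255, 242, 220) = #FFF2DC.

#FFF2DC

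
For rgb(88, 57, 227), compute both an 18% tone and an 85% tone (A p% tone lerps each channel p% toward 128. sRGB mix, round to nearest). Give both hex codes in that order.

18% tone:
  R: 88 + 0.18×(128−88) = 88 + 7.2 = 95.2 → 95
  G: 57 + 12.78 = 69.78 → 70
  B: 227 + 0.18×(128−227) = 227 − 17.82 = 209.18 → 209
  → #5f46d1
85% tone:
  R: 88 + 0.85×(128−88) = 88 + 34 = 122 → 122
  G: 57 + 0.85×(128−57) = 57 + 60.35 = 117.35 → 117
  B: 227 + 0.85×(128−227) = 227 − 84.15 = 142.85 → 143
  → #7a758f

#5f46d1, #7a758f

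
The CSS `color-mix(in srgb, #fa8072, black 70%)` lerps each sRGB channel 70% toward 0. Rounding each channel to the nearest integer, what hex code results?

#4b2622

#fa8072 is rgb(250, 128, 114).
Per channel, c → c + 0.7(0 − c):
  R: 250 + 0.7×(0−250) = 250 − 175 = 75 → 75
  G: 128 − 89.6 = 38.4 → 38
  B: 114 − 79.8 = 34.2 → 34
rgb(75, 38, 34) = #4b2622.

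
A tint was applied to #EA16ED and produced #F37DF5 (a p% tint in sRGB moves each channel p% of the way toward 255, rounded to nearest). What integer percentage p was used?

#EA16ED is rgb(234, 22, 237); #F37DF5 is rgb(243, 125, 245).
On the G channel (widest range): 125 ≈ 22 + (p/100)(255 − 22), so p ≈ 100×(125 − 22)/(255 − 22) = 10300/233 = 44.21.
p = 44 reproduces all three channels after rounding.

44%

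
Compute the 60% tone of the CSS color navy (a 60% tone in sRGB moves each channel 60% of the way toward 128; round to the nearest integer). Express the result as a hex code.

CSS navy is rgb(0, 0, 128).
A 60% tone moves each channel 60% toward 128:
  R: 0 + 0.6×(128−0) = 0 + 76.8 = 76.8 → 77
  G: 0 + 0.6×(128−0) = 0 + 76.8 = 76.8 → 77
  B: 128 + 0 = 128 → 128
rgb(77, 77, 128) = #4D4D80.

#4D4D80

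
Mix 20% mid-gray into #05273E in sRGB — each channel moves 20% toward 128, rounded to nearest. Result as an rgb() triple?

#05273E is rgb(5, 39, 62).
Lerp each channel 20% toward 128:
  R: 5 + 0.2×(128−5) = 5 + 24.6 = 29.6 → 30
  G: 39 + 0.2×(128−39) = 39 + 17.8 = 56.8 → 57
  B: 62 + 13.2 = 75.2 → 75

rgb(30, 57, 75)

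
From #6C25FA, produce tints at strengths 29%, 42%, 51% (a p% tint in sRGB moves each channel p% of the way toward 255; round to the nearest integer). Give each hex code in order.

#6C25FA is rgb(108, 37, 250).
29%: (108 + 42.63 = 150.63→151, 37 + 63.22 = 100.22→100, 250 + 1.45 = 251.45→251) → #9764FB
42%: (108 + 61.74 = 169.74→170, 37 + 91.56 = 128.56→129, 250 + 2.1 = 252.1→252) → #AA81FC
51%: (108 + 74.97 = 182.97→183, 37 + 111.18 = 148.18→148, 250 + 2.55 = 252.55→253) → #B794FD

#9764FB, #AA81FC, #B794FD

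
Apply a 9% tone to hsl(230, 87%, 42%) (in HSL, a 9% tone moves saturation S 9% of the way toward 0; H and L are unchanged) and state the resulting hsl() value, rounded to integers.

S moves 9% from 87 toward 0: 87 − 7.83 = 79.17 → 79.
H and L are unchanged.

hsl(230, 79%, 42%)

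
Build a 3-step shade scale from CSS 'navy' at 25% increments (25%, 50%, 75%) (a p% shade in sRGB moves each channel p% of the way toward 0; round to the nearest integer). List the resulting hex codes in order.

#000060, #000040, #000020

CSS navy is rgb(0, 0, 128).
25%: (0→0, 0→0, 128 − 32 = 96→96) → #000060
50%: (0→0, 0→0, 128 − 64 = 64→64) → #000040
75%: (0→0, 0→0, 128 − 96 = 32→32) → #000020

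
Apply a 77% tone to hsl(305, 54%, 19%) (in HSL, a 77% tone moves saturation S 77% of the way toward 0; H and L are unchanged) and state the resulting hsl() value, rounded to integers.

S moves 77% from 54 toward 0: 54 − 41.58 = 12.42 → 12.
H and L are unchanged.

hsl(305, 12%, 19%)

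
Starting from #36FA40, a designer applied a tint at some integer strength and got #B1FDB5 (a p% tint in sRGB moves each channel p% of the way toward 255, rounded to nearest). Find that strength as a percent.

61%

#36FA40 is rgb(54, 250, 64); #B1FDB5 is rgb(177, 253, 181).
On the R channel (widest range): 177 ≈ 54 + (p/100)(255 − 54), so p ≈ 100×(177 − 54)/(255 − 54) = 12300/201 = 61.19.
p = 61 reproduces all three channels after rounding.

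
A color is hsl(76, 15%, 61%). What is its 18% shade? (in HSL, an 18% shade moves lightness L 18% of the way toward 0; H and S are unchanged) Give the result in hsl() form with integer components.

hsl(76, 15%, 50%)

L moves 18% from 61 toward 0: 61 − 10.98 = 50.02 → 50.
H and S are unchanged.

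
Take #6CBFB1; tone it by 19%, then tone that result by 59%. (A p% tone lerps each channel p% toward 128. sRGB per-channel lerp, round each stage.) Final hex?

#6CBFB1 is rgb(108, 191, 177).
Lerp each channel 19% toward 128:
  R: 108 + 0.19×(128−108) = 108 + 3.8 = 111.8 → 112
  G: 191 − 11.97 = 179.03 → 179
  B: 177 + 0.19×(128−177) = 177 − 9.31 = 167.69 → 168
After the tone: rgb(112, 179, 168) = #70B3A8.
Lerp each channel 59% toward 128:
  R: 112 + 0.59×(128−112) = 112 + 9.44 = 121.44 → 121
  G: 179 + 0.59×(128−179) = 179 − 30.09 = 148.91 → 149
  B: 168 − 23.6 = 144.4 → 144
rgb(121, 149, 144) = #799590.

#799590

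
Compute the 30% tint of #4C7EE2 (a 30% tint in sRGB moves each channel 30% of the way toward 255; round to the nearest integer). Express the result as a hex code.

#82A5EB

#4C7EE2 is rgb(76, 126, 226).
A 30% tint moves each channel 30% toward 255:
  R: 76 + 53.7 = 129.7 → 130
  G: 126 + 0.3×(255−126) = 126 + 38.7 = 164.7 → 165
  B: 226 + 8.7 = 234.7 → 235
rgb(130, 165, 235) = #82A5EB.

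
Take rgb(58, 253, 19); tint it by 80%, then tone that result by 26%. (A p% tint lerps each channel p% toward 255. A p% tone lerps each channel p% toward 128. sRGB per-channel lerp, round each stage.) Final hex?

#C1DEBB

An 80% tint moves each channel 80% toward 255:
  R: 58 + 0.8×(255−58) = 58 + 157.6 = 215.6 → 216
  G: 253 + 0.8×(255−253) = 253 + 1.6 = 254.6 → 255
  B: 19 + 0.8×(255−19) = 19 + 188.8 = 207.8 → 208
After the tint: rgb(216, 255, 208) = #D8FFD0.
A 26% tone moves each channel 26% toward 128:
  R: 216 + 0.26×(128−216) = 216 − 22.88 = 193.12 → 193
  G: 255 + 0.26×(128−255) = 255 − 33.02 = 221.98 → 222
  B: 208 + 0.26×(128−208) = 208 − 20.8 = 187.2 → 187
rgb(193, 222, 187) = #C1DEBB.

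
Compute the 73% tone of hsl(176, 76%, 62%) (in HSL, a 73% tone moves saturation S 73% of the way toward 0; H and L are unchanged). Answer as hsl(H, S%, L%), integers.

hsl(176, 21%, 62%)

S moves 73% from 76 toward 0: 76 − 55.48 = 20.52 → 21.
H and L are unchanged.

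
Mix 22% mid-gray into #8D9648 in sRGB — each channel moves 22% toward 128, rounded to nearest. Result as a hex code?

#8A9154

#8D9648 is rgb(141, 150, 72).
Per channel, c → c + 0.22(128 − c):
  R: 141 + 0.22×(128−141) = 141 − 2.86 = 138.14 → 138
  G: 150 + 0.22×(128−150) = 150 − 4.84 = 145.16 → 145
  B: 72 + 0.22×(128−72) = 72 + 12.32 = 84.32 → 84
rgb(138, 145, 84) = #8A9154.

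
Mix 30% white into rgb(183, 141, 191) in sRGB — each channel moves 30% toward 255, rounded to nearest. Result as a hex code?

A 30% tint moves each channel 30% toward 255:
  R: 183 + 21.6 = 204.6 → 205
  G: 141 + 0.3×(255−141) = 141 + 34.2 = 175.2 → 175
  B: 191 + 0.3×(255−191) = 191 + 19.2 = 210.2 → 210
rgb(205, 175, 210) = #cdafd2.

#cdafd2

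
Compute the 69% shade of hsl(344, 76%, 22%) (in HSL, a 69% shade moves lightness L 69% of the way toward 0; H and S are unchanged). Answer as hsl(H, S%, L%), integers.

L moves 69% from 22 toward 0: 22 − 15.18 = 6.82 → 7.
H and S are unchanged.

hsl(344, 76%, 7%)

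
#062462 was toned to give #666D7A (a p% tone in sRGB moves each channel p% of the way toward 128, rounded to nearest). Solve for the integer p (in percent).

79%

#062462 is rgb(6, 36, 98); #666D7A is rgb(102, 109, 122).
On the R channel (widest range): 102 ≈ 6 + (p/100)(128 − 6), so p ≈ 100×(102 − 6)/(128 − 6) = 9600/122 = 78.69.
p = 79 reproduces all three channels after rounding.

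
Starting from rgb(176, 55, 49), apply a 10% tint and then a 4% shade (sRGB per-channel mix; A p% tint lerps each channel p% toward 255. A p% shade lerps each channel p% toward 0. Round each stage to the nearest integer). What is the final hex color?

#B14843

A 10% tint moves each channel 10% toward 255:
  R: 176 + 0.1×(255−176) = 176 + 7.9 = 183.9 → 184
  G: 55 + 0.1×(255−55) = 55 + 20 = 75 → 75
  B: 49 + 0.1×(255−49) = 49 + 20.6 = 69.6 → 70
After the tint: rgb(184, 75, 70) = #B84B46.
A 4% shade moves each channel 4% toward 0:
  R: 184 + 0.04×(0−184) = 184 − 7.36 = 176.64 → 177
  G: 75 + 0.04×(0−75) = 75 − 3 = 72 → 72
  B: 70 + 0.04×(0−70) = 70 − 2.8 = 67.2 → 67
rgb(177, 72, 67) = #B14843.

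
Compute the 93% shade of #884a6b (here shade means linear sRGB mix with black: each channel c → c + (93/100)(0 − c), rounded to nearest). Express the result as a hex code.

#0a0507

#884a6b is rgb(136, 74, 107).
Lerp each channel 93% toward 0:
  R: 136 + 0.93×(0−136) = 136 − 126.48 = 9.52 → 10
  G: 74 − 68.82 = 5.18 → 5
  B: 107 + 0.93×(0−107) = 107 − 99.51 = 7.49 → 7
rgb(10, 5, 7) = #0a0507.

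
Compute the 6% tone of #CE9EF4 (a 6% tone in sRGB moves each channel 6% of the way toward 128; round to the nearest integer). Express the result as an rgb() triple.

rgb(201, 156, 237)

#CE9EF4 is rgb(206, 158, 244).
A 6% tone moves each channel 6% toward 128:
  R: 206 + 0.06×(128−206) = 206 − 4.68 = 201.32 → 201
  G: 158 − 1.8 = 156.2 → 156
  B: 244 − 6.96 = 237.04 → 237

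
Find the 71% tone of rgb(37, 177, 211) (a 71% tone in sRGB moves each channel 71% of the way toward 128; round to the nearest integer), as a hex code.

#668e98

Per channel, c → c + 0.71(128 − c):
  R: 37 + 64.61 = 101.61 → 102
  G: 177 − 34.79 = 142.21 → 142
  B: 211 − 58.93 = 152.07 → 152
rgb(102, 142, 152) = #668e98.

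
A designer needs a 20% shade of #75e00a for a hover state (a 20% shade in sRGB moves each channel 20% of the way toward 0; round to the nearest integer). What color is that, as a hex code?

#75e00a is rgb(117, 224, 10).
Per channel, c → c + 0.2(0 − c):
  R: 117 − 23.4 = 93.6 → 94
  G: 224 + 0.2×(0−224) = 224 − 44.8 = 179.2 → 179
  B: 10 − 2 = 8 → 8
rgb(94, 179, 8) = #5eb308.

#5eb308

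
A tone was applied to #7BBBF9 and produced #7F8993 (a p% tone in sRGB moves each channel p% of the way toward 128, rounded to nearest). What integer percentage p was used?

84%

#7BBBF9 is rgb(123, 187, 249); #7F8993 is rgb(127, 137, 147).
On the B channel (widest range): 147 ≈ 249 + (p/100)(128 − 249), so p ≈ 100×(147 − 249)/(128 − 249) = -10200/-121 = 84.30.
p = 84 reproduces all three channels after rounding.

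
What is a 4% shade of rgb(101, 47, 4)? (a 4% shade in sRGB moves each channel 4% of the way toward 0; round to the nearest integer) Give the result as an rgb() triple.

rgb(97, 45, 4)

Lerp each channel 4% toward 0:
  R: 101 − 4.04 = 96.96 → 97
  G: 47 + 0.04×(0−47) = 47 − 1.88 = 45.12 → 45
  B: 4 + 0.04×(0−4) = 4 − 0.16 = 3.84 → 4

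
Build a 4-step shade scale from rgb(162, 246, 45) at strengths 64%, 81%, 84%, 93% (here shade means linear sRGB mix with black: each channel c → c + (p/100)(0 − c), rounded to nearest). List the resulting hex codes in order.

#3a5910, #1f2f09, #1a2707, #0b1103

64%: (162 − 103.68 = 58.32→58, 246 − 157.44 = 88.56→89, 45 − 28.8 = 16.2→16) → #3a5910
81%: (162 − 131.22 = 30.78→31, 246 − 199.26 = 46.74→47, 45 − 36.45 = 8.55→9) → #1f2f09
84%: (162 − 136.08 = 25.92→26, 246 − 206.64 = 39.36→39, 45 − 37.8 = 7.2→7) → #1a2707
93%: (162 − 150.66 = 11.34→11, 246 − 228.78 = 17.22→17, 45 − 41.85 = 3.15→3) → #0b1103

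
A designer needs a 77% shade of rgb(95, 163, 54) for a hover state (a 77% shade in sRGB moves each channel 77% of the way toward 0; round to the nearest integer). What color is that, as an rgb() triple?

rgb(22, 37, 12)

A 77% shade moves each channel 77% toward 0:
  R: 95 − 73.15 = 21.85 → 22
  G: 163 + 0.77×(0−163) = 163 − 125.51 = 37.49 → 37
  B: 54 + 0.77×(0−54) = 54 − 41.58 = 12.42 → 12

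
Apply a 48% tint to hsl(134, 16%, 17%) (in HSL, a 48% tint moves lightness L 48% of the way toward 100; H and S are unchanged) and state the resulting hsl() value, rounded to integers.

hsl(134, 16%, 57%)

L moves 48% from 17 toward 100: 17 + 39.84 = 56.84 → 57.
H and S are unchanged.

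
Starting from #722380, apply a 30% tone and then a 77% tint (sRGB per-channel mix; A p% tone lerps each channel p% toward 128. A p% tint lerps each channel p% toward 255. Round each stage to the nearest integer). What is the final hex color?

#722380 is rgb(114, 35, 128).
Per channel, c → c + 0.3(128 − c):
  R: 114 + 0.3×(128−114) = 114 + 4.2 = 118.2 → 118
  G: 35 + 27.9 = 62.9 → 63
  B: 128 + 0.3×(128−128) = 128 + 0 = 128 → 128
After the tone: rgb(118, 63, 128) = #763F80.
Lerp each channel 77% toward 255:
  R: 118 + 0.77×(255−118) = 118 + 105.49 = 223.49 → 223
  G: 63 + 0.77×(255−63) = 63 + 147.84 = 210.84 → 211
  B: 128 + 97.79 = 225.79 → 226
rgb(223, 211, 226) = #DFD3E2.

#DFD3E2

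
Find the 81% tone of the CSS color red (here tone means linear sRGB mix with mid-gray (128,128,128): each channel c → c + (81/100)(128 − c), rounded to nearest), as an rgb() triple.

CSS red is rgb(255, 0, 0).
An 81% tone moves each channel 81% toward 128:
  R: 255 + 0.81×(128−255) = 255 − 102.87 = 152.13 → 152
  G: 0 + 103.68 = 103.68 → 104
  B: 0 + 103.68 = 103.68 → 104

rgb(152, 104, 104)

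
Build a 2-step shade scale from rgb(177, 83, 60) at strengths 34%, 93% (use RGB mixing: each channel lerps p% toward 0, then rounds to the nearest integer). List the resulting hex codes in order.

#753728, #0C0604

34%: (177 − 60.18 = 116.82→117, 83 − 28.22 = 54.78→55, 60 − 20.4 = 39.6→40) → #753728
93%: (177 − 164.61 = 12.39→12, 83 − 77.19 = 5.81→6, 60 − 55.8 = 4.2→4) → #0C0604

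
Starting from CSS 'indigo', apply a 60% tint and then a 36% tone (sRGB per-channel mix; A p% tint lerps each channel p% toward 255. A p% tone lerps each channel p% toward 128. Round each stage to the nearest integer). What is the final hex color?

CSS indigo is rgb(75, 0, 130).
A 60% tint moves each channel 60% toward 255:
  R: 75 + 0.6×(255−75) = 75 + 108 = 183 → 183
  G: 0 + 153 = 153 → 153
  B: 130 + 0.6×(255−130) = 130 + 75 = 205 → 205
After the tint: rgb(183, 153, 205) = #B799CD.
Lerp each channel 36% toward 128:
  R: 183 + 0.36×(128−183) = 183 − 19.8 = 163.2 → 163
  G: 153 − 9 = 144 → 144
  B: 205 + 0.36×(128−205) = 205 − 27.72 = 177.28 → 177
rgb(163, 144, 177) = #A390B1.

#A390B1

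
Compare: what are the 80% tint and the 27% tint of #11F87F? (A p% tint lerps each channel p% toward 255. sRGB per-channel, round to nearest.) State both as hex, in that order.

#CFFEE5, #51FAA2

#11F87F is rgb(17, 248, 127).
80% tint:
  R: 17 + 190.4 = 207.4 → 207
  G: 248 + 0.8×(255−248) = 248 + 5.6 = 253.6 → 254
  B: 127 + 102.4 = 229.4 → 229
  → #CFFEE5
27% tint:
  R: 17 + 0.27×(255−17) = 17 + 64.26 = 81.26 → 81
  G: 248 + 0.27×(255−248) = 248 + 1.89 = 249.89 → 250
  B: 127 + 0.27×(255−127) = 127 + 34.56 = 161.56 → 162
  → #51FAA2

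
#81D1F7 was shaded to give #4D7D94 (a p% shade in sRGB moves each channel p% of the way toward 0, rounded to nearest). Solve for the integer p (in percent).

40%

#81D1F7 is rgb(129, 209, 247); #4D7D94 is rgb(77, 125, 148).
On the B channel (widest range): 148 ≈ 247 + (p/100)(0 − 247), so p ≈ 100×(148 − 247)/(0 − 247) = -9900/-247 = 40.08.
p = 40 reproduces all three channels after rounding.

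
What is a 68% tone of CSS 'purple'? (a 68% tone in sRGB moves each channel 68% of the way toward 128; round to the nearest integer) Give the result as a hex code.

CSS purple is rgb(128, 0, 128).
Lerp each channel 68% toward 128:
  R: 128 + 0.68×(128−128) = 128 + 0 = 128 → 128
  G: 0 + 0.68×(128−0) = 0 + 87.04 = 87.04 → 87
  B: 128 + 0 = 128 → 128
rgb(128, 87, 128) = #805780.

#805780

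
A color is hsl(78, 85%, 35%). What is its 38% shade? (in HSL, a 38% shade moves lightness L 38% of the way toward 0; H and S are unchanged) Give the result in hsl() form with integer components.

L moves 38% from 35 toward 0: 35 − 13.3 = 21.7 → 22.
H and S are unchanged.

hsl(78, 85%, 22%)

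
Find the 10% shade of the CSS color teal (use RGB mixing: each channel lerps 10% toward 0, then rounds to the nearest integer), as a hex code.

CSS teal is rgb(0, 128, 128).
A 10% shade moves each channel 10% toward 0:
  R: 0 + 0.1×(0−0) = 0 + 0 = 0 → 0
  G: 128 + 0.1×(0−128) = 128 − 12.8 = 115.2 → 115
  B: 128 + 0.1×(0−128) = 128 − 12.8 = 115.2 → 115
rgb(0, 115, 115) = #007373.

#007373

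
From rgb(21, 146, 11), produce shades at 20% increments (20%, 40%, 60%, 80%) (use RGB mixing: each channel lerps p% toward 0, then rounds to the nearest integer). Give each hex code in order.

#117509, #0d5807, #083a04, #041d02

20%: (21 − 4.2 = 16.8→17, 146 − 29.2 = 116.8→117, 11 − 2.2 = 8.8→9) → #117509
40%: (21 − 8.4 = 12.6→13, 146 − 58.4 = 87.6→88, 11 − 4.4 = 6.6→7) → #0d5807
60%: (21 − 12.6 = 8.4→8, 146 − 87.6 = 58.4→58, 11 − 6.6 = 4.4→4) → #083a04
80%: (21 − 16.8 = 4.2→4, 146 − 116.8 = 29.2→29, 11 − 8.8 = 2.2→2) → #041d02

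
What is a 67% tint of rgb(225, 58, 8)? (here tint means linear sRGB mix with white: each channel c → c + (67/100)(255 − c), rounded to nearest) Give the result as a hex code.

Per channel, c → c + 0.67(255 − c):
  R: 225 + 0.67×(255−225) = 225 + 20.1 = 245.1 → 245
  G: 58 + 0.67×(255−58) = 58 + 131.99 = 189.99 → 190
  B: 8 + 165.49 = 173.49 → 173
rgb(245, 190, 173) = #f5bead.

#f5bead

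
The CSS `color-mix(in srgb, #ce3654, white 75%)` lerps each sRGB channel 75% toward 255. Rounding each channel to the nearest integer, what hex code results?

#ce3654 is rgb(206, 54, 84).
A 75% tint moves each channel 75% toward 255:
  R: 206 + 36.75 = 242.75 → 243
  G: 54 + 150.75 = 204.75 → 205
  B: 84 + 0.75×(255−84) = 84 + 128.25 = 212.25 → 212
rgb(243, 205, 212) = #f3cdd4.

#f3cdd4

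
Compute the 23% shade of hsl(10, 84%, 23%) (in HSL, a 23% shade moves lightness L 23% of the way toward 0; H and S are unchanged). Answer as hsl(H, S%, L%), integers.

L moves 23% from 23 toward 0: 23 − 5.29 = 17.71 → 18.
H and S are unchanged.

hsl(10, 84%, 18%)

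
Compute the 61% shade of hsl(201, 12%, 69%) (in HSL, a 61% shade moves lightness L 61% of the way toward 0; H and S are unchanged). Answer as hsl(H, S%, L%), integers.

L moves 61% from 69 toward 0: 69 − 42.09 = 26.91 → 27.
H and S are unchanged.

hsl(201, 12%, 27%)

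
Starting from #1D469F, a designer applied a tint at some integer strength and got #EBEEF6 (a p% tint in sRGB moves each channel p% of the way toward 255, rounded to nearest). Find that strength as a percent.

91%

#1D469F is rgb(29, 70, 159); #EBEEF6 is rgb(235, 238, 246).
On the R channel (widest range): 235 ≈ 29 + (p/100)(255 − 29), so p ≈ 100×(235 − 29)/(255 − 29) = 20600/226 = 91.15.
p = 91 reproduces all three channels after rounding.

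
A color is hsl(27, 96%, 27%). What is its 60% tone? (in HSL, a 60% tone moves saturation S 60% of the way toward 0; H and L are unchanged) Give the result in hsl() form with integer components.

S moves 60% from 96 toward 0: 96 − 57.6 = 38.4 → 38.
H and L are unchanged.

hsl(27, 38%, 27%)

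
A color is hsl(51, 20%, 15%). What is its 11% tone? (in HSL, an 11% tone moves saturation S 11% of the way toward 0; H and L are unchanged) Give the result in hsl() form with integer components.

hsl(51, 18%, 15%)

S moves 11% from 20 toward 0: 20 − 2.2 = 17.8 → 18.
H and L are unchanged.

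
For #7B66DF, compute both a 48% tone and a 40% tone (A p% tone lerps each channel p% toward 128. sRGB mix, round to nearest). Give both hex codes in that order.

#7D72B1, #7D70B9

#7B66DF is rgb(123, 102, 223).
48% tone:
  R: 123 + 2.4 = 125.4 → 125
  G: 102 + 12.48 = 114.48 → 114
  B: 223 − 45.6 = 177.4 → 177
  → #7D72B1
40% tone:
  R: 123 + 0.4×(128−123) = 123 + 2 = 125 → 125
  G: 102 + 10.4 = 112.4 → 112
  B: 223 + 0.4×(128−223) = 223 − 38 = 185 → 185
  → #7D70B9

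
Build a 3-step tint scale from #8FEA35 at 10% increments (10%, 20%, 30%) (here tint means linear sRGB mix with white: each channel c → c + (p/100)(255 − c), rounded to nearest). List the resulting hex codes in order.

#8FEA35 is rgb(143, 234, 53).
10%: (143 + 11.2 = 154.2→154, 234 + 2.1 = 236.1→236, 53 + 20.2 = 73.2→73) → #9AEC49
20%: (143 + 22.4 = 165.4→165, 234 + 4.2 = 238.2→238, 53 + 40.4 = 93.4→93) → #A5EE5D
30%: (143 + 33.6 = 176.6→177, 234 + 6.3 = 240.3→240, 53 + 60.6 = 113.6→114) → #B1F072

#9AEC49, #A5EE5D, #B1F072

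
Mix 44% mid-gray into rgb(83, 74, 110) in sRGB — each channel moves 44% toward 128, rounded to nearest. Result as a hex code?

Lerp each channel 44% toward 128:
  R: 83 + 0.44×(128−83) = 83 + 19.8 = 102.8 → 103
  G: 74 + 0.44×(128−74) = 74 + 23.76 = 97.76 → 98
  B: 110 + 0.44×(128−110) = 110 + 7.92 = 117.92 → 118
rgb(103, 98, 118) = #676276.

#676276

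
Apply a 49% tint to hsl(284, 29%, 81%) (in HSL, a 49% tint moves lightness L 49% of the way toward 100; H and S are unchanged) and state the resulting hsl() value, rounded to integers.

L moves 49% from 81 toward 100: 81 + 9.31 = 90.31 → 90.
H and S are unchanged.

hsl(284, 29%, 90%)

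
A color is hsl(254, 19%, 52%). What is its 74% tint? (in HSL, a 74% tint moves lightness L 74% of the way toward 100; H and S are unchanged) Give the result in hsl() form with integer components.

L moves 74% from 52 toward 100: 52 + 35.52 = 87.52 → 88.
H and S are unchanged.

hsl(254, 19%, 88%)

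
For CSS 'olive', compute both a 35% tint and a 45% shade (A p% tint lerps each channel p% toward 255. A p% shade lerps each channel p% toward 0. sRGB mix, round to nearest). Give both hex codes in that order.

CSS olive is rgb(128, 128, 0).
35% tint:
  R: 128 + 0.35×(255−128) = 128 + 44.45 = 172.45 → 172
  G: 128 + 0.35×(255−128) = 128 + 44.45 = 172.45 → 172
  B: 0 + 89.25 = 89.25 → 89
  → #ACAC59
45% shade:
  R: 128 + 0.45×(0−128) = 128 − 57.6 = 70.4 → 70
  G: 128 + 0.45×(0−128) = 128 − 57.6 = 70.4 → 70
  B: 0 + 0 = 0 → 0
  → #464600

#ACAC59, #464600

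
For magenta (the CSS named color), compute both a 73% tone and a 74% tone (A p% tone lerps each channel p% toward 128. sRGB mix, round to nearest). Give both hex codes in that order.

CSS magenta is rgb(255, 0, 255).
73% tone:
  R: 255 − 92.71 = 162.29 → 162
  G: 0 + 93.44 = 93.44 → 93
  B: 255 + 0.73×(128−255) = 255 − 92.71 = 162.29 → 162
  → #A25DA2
74% tone:
  R: 255 + 0.74×(128−255) = 255 − 93.98 = 161.02 → 161
  G: 0 + 0.74×(128−0) = 0 + 94.72 = 94.72 → 95
  B: 255 − 93.98 = 161.02 → 161
  → #A15FA1

#A25DA2, #A15FA1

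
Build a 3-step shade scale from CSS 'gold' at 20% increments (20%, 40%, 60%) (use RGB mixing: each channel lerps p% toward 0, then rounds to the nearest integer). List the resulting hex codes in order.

#CCAC00, #998100, #665600

CSS gold is rgb(255, 215, 0).
20%: (255 − 51 = 204→204, 215 − 43 = 172→172, 0→0) → #CCAC00
40%: (255 − 102 = 153→153, 215 − 86 = 129→129, 0→0) → #998100
60%: (255 − 153 = 102→102, 215 − 129 = 86→86, 0→0) → #665600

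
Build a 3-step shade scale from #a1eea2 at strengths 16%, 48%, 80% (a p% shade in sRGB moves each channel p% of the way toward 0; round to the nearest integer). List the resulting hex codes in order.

#87c888, #547c54, #203020

#a1eea2 is rgb(161, 238, 162).
16%: (161 − 25.76 = 135.24→135, 238 − 38.08 = 199.92→200, 162 − 25.92 = 136.08→136) → #87c888
48%: (161 − 77.28 = 83.72→84, 238 − 114.24 = 123.76→124, 162 − 77.76 = 84.24→84) → #547c54
80%: (161 − 128.8 = 32.2→32, 238 − 190.4 = 47.6→48, 162 − 129.6 = 32.4→32) → #203020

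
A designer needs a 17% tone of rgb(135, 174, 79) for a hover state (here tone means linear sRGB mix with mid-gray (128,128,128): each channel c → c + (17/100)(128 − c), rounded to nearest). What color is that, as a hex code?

Per channel, c → c + 0.17(128 − c):
  R: 135 − 1.19 = 133.81 → 134
  G: 174 + 0.17×(128−174) = 174 − 7.82 = 166.18 → 166
  B: 79 + 8.33 = 87.33 → 87
rgb(134, 166, 87) = #86a657.

#86a657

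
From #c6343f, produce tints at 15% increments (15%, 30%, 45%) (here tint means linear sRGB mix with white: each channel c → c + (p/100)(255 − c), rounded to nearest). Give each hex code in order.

#cf525c, #d77179, #e08f95

#c6343f is rgb(198, 52, 63).
15%: (198 + 8.55 = 206.55→207, 52 + 30.45 = 82.45→82, 63 + 28.8 = 91.8→92) → #cf525c
30%: (198 + 17.1 = 215.1→215, 52 + 60.9 = 112.9→113, 63 + 57.6 = 120.6→121) → #d77179
45%: (198 + 25.65 = 223.65→224, 52 + 91.35 = 143.35→143, 63 + 86.4 = 149.4→149) → #e08f95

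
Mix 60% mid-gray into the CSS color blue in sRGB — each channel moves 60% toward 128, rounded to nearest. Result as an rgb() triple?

CSS blue is rgb(0, 0, 255).
Lerp each channel 60% toward 128:
  R: 0 + 76.8 = 76.8 → 77
  G: 0 + 0.6×(128−0) = 0 + 76.8 = 76.8 → 77
  B: 255 + 0.6×(128−255) = 255 − 76.2 = 178.8 → 179

rgb(77, 77, 179)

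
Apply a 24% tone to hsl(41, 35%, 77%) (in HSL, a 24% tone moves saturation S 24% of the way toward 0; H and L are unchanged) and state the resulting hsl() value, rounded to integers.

hsl(41, 27%, 77%)

S moves 24% from 35 toward 0: 35 − 8.4 = 26.6 → 27.
H and L are unchanged.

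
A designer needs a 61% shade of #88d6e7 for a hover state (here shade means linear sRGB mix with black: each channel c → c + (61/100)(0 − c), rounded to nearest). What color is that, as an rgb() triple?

#88d6e7 is rgb(136, 214, 231).
A 61% shade moves each channel 61% toward 0:
  R: 136 + 0.61×(0−136) = 136 − 82.96 = 53.04 → 53
  G: 214 − 130.54 = 83.46 → 83
  B: 231 + 0.61×(0−231) = 231 − 140.91 = 90.09 → 90

rgb(53, 83, 90)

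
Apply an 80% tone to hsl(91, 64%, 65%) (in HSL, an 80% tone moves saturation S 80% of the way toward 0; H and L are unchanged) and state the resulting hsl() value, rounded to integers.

S moves 80% from 64 toward 0: 64 − 51.2 = 12.8 → 13.
H and L are unchanged.

hsl(91, 13%, 65%)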